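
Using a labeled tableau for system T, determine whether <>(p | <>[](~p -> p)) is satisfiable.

Satisfiable

1. <>(p | <>[](~p -> p)), w0
2. p | <>[](~p -> p), w1
3. <>[](~p -> p), w1
4. [](~p -> p), w2
5. ~p -> p, w2
6. p, w2
Accessibility: w0Rw0, w0Rw1, w1Rw1, w1Rw2, w2Rw2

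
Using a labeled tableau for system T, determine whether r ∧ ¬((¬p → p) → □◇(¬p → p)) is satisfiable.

1. r ∧ ¬((¬p → p) → □◇(¬p → p)), w0
2. r, w0
3. ¬((¬p → p) → □◇(¬p → p)), w0
4. ¬p → p, w0
5. ¬□◇(¬p → p), w0
6. p, w0
7. ¬◇(¬p → p), w1
8. ¬(¬p → p), w1
9. ¬p, w1
Accessibility: w0Rw0, w0Rw1, w1Rw1

Yes, satisfiable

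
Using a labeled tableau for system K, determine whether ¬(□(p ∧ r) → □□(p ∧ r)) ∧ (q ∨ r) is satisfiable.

Satisfiable (open branch found)

1. ¬(□(p ∧ r) → □□(p ∧ r)) ∧ (q ∨ r), u
2. ¬(□(p ∧ r) → □□(p ∧ r)), u
3. q ∨ r, u
4. □(p ∧ r), u
5. ¬□□(p ∧ r), u
6. r, u
7. ¬□(p ∧ r), v
8. p ∧ r, v
9. p, v
10. r, v
11. ¬(p ∧ r), w
12. ¬r, w
Accessibility: uRv, vRw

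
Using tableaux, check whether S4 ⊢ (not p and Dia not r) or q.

No, not valid

Tableau for the negation not ((not p and Dia not r) or q):
1. not ((not p and Dia not r) or q), 0
2. not (not p and Dia not r), 0   [neg-or-rule on 1]
3. not q, 0   [neg-or-rule on 1]
4. not Dia not r, 0   [neg-and-rule on 2 (branches; this branch)]
5. r, 0   [neg-Dia-rule on 4 via 0R0]
Accessibility: 0R0
The negation has an open branch (countermodel exists).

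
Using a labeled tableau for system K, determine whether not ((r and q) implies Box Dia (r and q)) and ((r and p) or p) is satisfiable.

1. not ((r and q) implies Box Dia (r and q)) and ((r and p) or p), u
2. not ((r and q) implies Box Dia (r and q)), u   [and-rule on 1]
3. (r and p) or p, u   [and-rule on 1]
4. r and q, u   [neg-implies-rule on 2]
5. not Box Dia (r and q), u   [neg-implies-rule on 2]
6. r, u   [and-rule on 4]
7. q, u   [and-rule on 4]
8. p, u   [or-rule on 3 (branches; this branch)]
9. not Dia (r and q), v   [neg-Box-rule on 5: fresh world v, uRv]
Accessibility: uRv

Yes, satisfiable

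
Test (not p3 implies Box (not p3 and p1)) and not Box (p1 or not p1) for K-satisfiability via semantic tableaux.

1. (not p3 implies Box (not p3 and p1)) and not Box (p1 or not p1), u
2. not p3 implies Box (not p3 and p1), u
3. not Box (p1 or not p1), u
4. Box (not p3 and p1), u
5. not (p1 or not p1), v
6. not p1, v
7. p1, v
Accessibility: uRv
Branch closes: p1 and not p1 both at v.
(One branch shown.) All branches close.

No, unsatisfiable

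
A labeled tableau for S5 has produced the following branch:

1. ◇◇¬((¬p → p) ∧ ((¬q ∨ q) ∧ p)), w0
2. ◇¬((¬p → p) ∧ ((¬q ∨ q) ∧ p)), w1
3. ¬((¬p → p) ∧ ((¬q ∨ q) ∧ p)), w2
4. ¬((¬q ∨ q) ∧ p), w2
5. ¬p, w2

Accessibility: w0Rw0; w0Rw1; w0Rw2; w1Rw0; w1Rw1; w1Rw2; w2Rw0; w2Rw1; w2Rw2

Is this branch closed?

Not closed

There is no literal clash: for every atom and world, at most one sign appears.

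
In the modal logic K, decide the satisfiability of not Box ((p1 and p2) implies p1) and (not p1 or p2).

1. not Box ((p1 and p2) implies p1) and (not p1 or p2), 0
2. not Box ((p1 and p2) implies p1), 0
3. not p1 or p2, 0
4. p2, 0
5. not ((p1 and p2) implies p1), 1
6. p1 and p2, 1
7. not p1, 1
8. p1, 1
9. p2, 1
Accessibility: 0R1
Branch closes: p1 and not p1 both at 1.
(One branch shown.) All branches close.

Unsatisfiable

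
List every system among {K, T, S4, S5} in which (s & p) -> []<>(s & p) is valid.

S5

S5-tableau for the negation ~((s & p) -> []<>(s & p)):
1. ~((s & p) -> []<>(s & p)), u
2. s & p, u
3. ~[]<>(s & p), u
4. s, u
5. p, u
6. ~<>(s & p), v
7. ~(s & p), u
8. ~(s & p), v
9. ~p, u
Accessibility: uRu, uRv, vRu, vRv
Branch closes: p and ~p both at u.
Every branch closes (one shown): valid in S5.
S4-tableau for the negation ~((s & p) -> []<>(s & p)):
1. ~((s & p) -> []<>(s & p)), u
2. s & p, u
3. ~[]<>(s & p), u
4. s, u
5. p, u
6. ~<>(s & p), v
7. ~(s & p), v
8. ~p, v
Accessibility: uRu, uRv, vRv
Complete open branch: countermodel on an S4-frame, so not valid in S4, nor in K, T (the same frame is also a K-frame and a T-frame).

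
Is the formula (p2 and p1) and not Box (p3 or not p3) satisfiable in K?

Unsatisfiable (every branch closes)

1. (p2 and p1) and not Box (p3 or not p3), w0
2. p2 and p1, w0
3. not Box (p3 or not p3), w0
4. p2, w0
5. p1, w0
6. not (p3 or not p3), w1
7. not p3, w1
8. p3, w1
Accessibility: w0Rw1
Branch closes: p3 and not p3 both at w1.
(One branch shown.) All branches close.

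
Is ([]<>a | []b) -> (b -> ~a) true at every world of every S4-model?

Invalid (countermodel exists)

Tableau for the negation ~(([]<>a | []b) -> (b -> ~a)):
1. ~(([]<>a | []b) -> (b -> ~a)), w0
2. []<>a | []b, w0   [~->-rule on 1]
3. ~(b -> ~a), w0   [~->-rule on 1]
4. b, w0   [~->-rule on 3]
5. a, w0   [~->-rule on 3]
6. []b, w0   [|-rule on 2 (branches; this branch)]
Accessibility: w0Rw0
The negation has an open branch (countermodel exists).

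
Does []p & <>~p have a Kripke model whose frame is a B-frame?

1. []p & <>~p, u
2. []p, u   [&-rule on 1]
3. <>~p, u   [&-rule on 1]
4. p, u   [[]-rule on 2 via uRu]
5. ~p, v   [<>-rule on 3: fresh world v, uRv]
6. p, v   [[]-rule on 2 via uRv]
Accessibility: uRu, uRv, vRu, vRv
Branch closes: p and ~p both at v.
(One branch shown.) All branches close.

No, unsatisfiable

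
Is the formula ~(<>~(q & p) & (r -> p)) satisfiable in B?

Satisfiable

1. ~(<>~(q & p) & (r -> p)), 0
2. ~(r -> p), 0   [~&-rule on 1 (branches; this branch)]
3. r, 0   [~->-rule on 2]
4. ~p, 0   [~->-rule on 2]
Accessibility: 0R0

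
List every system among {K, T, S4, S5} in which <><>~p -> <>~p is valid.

S4, S5

T-tableau for the negation ~(<><>~p -> <>~p):
1. ~(<><>~p -> <>~p), 0
2. <><>~p, 0
3. ~<>~p, 0
4. p, 0
5. <>~p, 1
6. p, 1
7. ~p, 2
Accessibility: 0R0, 0R1, 1R1, 1R2, 2R2
Complete open branch: countermodel on a T-frame, so not valid in T, nor in K (the same frame is also a K-frame).
S4-tableau for the negation ~(<><>~p -> <>~p):
1. ~(<><>~p -> <>~p), 0
2. <><>~p, 0
3. ~<>~p, 0
4. p, 0
5. <>~p, 1
6. p, 1
7. ~p, 2
8. p, 2
Accessibility: 0R0, 0R1, 0R2, 1R1, 1R2, 2R2
Branch closes: p and ~p both at 2.
Every branch closes (one shown): valid in S4, hence also in S5 (every theorem of S4 is a theorem of S5).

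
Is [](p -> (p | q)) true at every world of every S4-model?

Valid in S4

Tableau for the negation ~[](p -> (p | q)):
1. ~[](p -> (p | q)), 0
2. ~(p -> (p | q)), 1   [~[]-rule on 1: fresh world 1, 0R1]
3. p, 1   [~->-rule on 2]
4. ~(p | q), 1   [~->-rule on 2]
5. ~p, 1   [~|-rule on 4]
6. ~q, 1   [~|-rule on 4]
Accessibility: 0R0, 0R1, 1R1
Branch closes: p and ~p both at 1.
All branches of the negation close; one closing branch shown above.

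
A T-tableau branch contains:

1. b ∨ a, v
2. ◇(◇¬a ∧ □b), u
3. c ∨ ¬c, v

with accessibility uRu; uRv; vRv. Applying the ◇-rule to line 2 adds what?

a fresh world w with uRw, and ◇¬a ∧ □b at w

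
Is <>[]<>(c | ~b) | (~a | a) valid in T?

Valid

Tableau for the negation ~(<>[]<>(c | ~b) | (~a | a)):
1. ~(<>[]<>(c | ~b) | (~a | a)), w0
2. ~<>[]<>(c | ~b), w0
3. ~(~a | a), w0
4. a, w0
5. ~a, w0
Accessibility: w0Rw0
Branch closes: a and ~a both at w0.
All branches of the negation close; one closing branch shown above.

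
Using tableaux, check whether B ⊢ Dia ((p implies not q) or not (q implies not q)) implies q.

Tableau for the negation not (Dia ((p implies not q) or not (q implies not q)) implies q):
1. not (Dia ((p implies not q) or not (q implies not q)) implies q), 0
2. Dia ((p implies not q) or not (q implies not q)), 0
3. not q, 0
4. (p implies not q) or not (q implies not q), 1
5. not (q implies not q), 1
6. q, 1
Accessibility: 0R0, 0R1, 1R0, 1R1
The negation has an open branch (countermodel exists).

Not valid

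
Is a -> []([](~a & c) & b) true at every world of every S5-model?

No, not valid

Tableau for the negation ~(a -> []([](~a & c) & b)):
1. ~(a -> []([](~a & c) & b)), u
2. a, u   [~->-rule on 1]
3. ~[]([](~a & c) & b), u   [~->-rule on 1]
4. ~([](~a & c) & b), v   [~[]-rule on 3: fresh world v, uRv]
5. ~b, v   [~&-rule on 4 (branches; this branch)]
Accessibility: uRu, uRv, vRu, vRv
The negation has an open branch (countermodel exists).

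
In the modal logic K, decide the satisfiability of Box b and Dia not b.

1. Box b and Dia not b, w0
2. Box b, w0
3. Dia not b, w0
4. not b, w1
5. b, w1
Accessibility: w0Rw1
Branch closes: b and not b both at w1.
All branches of the tableau close; one closing branch shown above.

Unsatisfiable (every branch closes)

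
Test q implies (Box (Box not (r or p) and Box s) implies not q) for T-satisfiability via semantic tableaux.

Satisfiable (open branch found)

1. q implies (Box (Box not (r or p) and Box s) implies not q), u
2. Box (Box not (r or p) and Box s) implies not q, u
3. not q, u
Accessibility: uRu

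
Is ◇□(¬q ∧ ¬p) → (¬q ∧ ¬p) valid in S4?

Not valid

Tableau for the negation ¬(◇□(¬q ∧ ¬p) → (¬q ∧ ¬p)):
1. ¬(◇□(¬q ∧ ¬p) → (¬q ∧ ¬p)), 0
2. ◇□(¬q ∧ ¬p), 0
3. ¬(¬q ∧ ¬p), 0
4. p, 0
5. □(¬q ∧ ¬p), 1
6. ¬q ∧ ¬p, 1
7. ¬q, 1
8. ¬p, 1
Accessibility: 0R0, 0R1, 1R1
The negation has an open branch (countermodel exists).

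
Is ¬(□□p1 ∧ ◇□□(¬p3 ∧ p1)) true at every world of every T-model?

No, not valid

Tableau for the negation □□p1 ∧ ◇□□(¬p3 ∧ p1):
1. □□p1 ∧ ◇□□(¬p3 ∧ p1), w0
2. □□p1, w0
3. ◇□□(¬p3 ∧ p1), w0
4. □p1, w0
5. p1, w0
6. □□(¬p3 ∧ p1), w1
7. □p1, w1
8. p1, w1
9. □(¬p3 ∧ p1), w1
10. ¬p3 ∧ p1, w1
11. ¬p3, w1
Accessibility: w0Rw0, w0Rw1, w1Rw1
The negation has an open branch (countermodel exists).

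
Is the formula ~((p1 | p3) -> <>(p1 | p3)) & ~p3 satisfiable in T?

1. ~((p1 | p3) -> <>(p1 | p3)) & ~p3, u
2. ~((p1 | p3) -> <>(p1 | p3)), u   [&-rule on 1]
3. ~p3, u   [&-rule on 1]
4. p1 | p3, u   [~->-rule on 2]
5. ~<>(p1 | p3), u   [~->-rule on 2]
6. ~(p1 | p3), u   [~<>-rule on 5 via uRu]
7. ~p1, u   [~|-rule on 6]
8. p3, u   [|-rule on 4 (branches; this branch)]
Accessibility: uRu
Branch closes: p3 and ~p3 both at u.
(One branch shown.) All branches close.

Unsatisfiable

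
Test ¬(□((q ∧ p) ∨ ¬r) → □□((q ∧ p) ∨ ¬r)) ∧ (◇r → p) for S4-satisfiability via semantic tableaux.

No, unsatisfiable

1. ¬(□((q ∧ p) ∨ ¬r) → □□((q ∧ p) ∨ ¬r)) ∧ (◇r → p), u
2. ¬(□((q ∧ p) ∨ ¬r) → □□((q ∧ p) ∨ ¬r)), u
3. ◇r → p, u
4. □((q ∧ p) ∨ ¬r), u
5. ¬□□((q ∧ p) ∨ ¬r), u
6. (q ∧ p) ∨ ¬r, u
7. p, u
8. q ∧ p, u
9. q, u
10. ¬□((q ∧ p) ∨ ¬r), v
11. (q ∧ p) ∨ ¬r, v
12. q ∧ p, v
13. q, v
14. p, v
15. ¬((q ∧ p) ∨ ¬r), w
16. ¬(q ∧ p), w
17. r, w
18. (q ∧ p) ∨ ¬r, w
19. ¬p, w
20. q ∧ p, w
21. q, w
22. p, w
Accessibility: uRu, uRv, uRw, vRv, vRw, wRw
Branch closes: p and ¬p both at w.
Every branch closes; the branch above is one of them.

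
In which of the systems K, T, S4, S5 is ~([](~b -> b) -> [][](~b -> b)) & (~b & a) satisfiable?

K-tableau for the formula:
1. ~([](~b -> b) -> [][](~b -> b)) & (~b & a), 0
2. ~([](~b -> b) -> [][](~b -> b)), 0
3. ~b & a, 0
4. [](~b -> b), 0
5. ~[][](~b -> b), 0
6. ~b, 0
7. a, 0
8. ~[](~b -> b), 1
9. ~b -> b, 1
10. b, 1
11. ~(~b -> b), 2
12. ~b, 2
Accessibility: 0R1, 1R2
Complete open branch: satisfiable in K.
T-tableau for the formula:
1. ~([](~b -> b) -> [][](~b -> b)) & (~b & a), 0
2. ~([](~b -> b) -> [][](~b -> b)), 0
3. ~b & a, 0
4. [](~b -> b), 0
5. ~[][](~b -> b), 0
6. ~b, 0
7. a, 0
8. ~b -> b, 0
9. b, 0
Accessibility: 0R0
Branch closes: b and ~b both at 0.
Every branch closes (one shown): unsatisfiable in T, hence also in S4, S5 (every S4/S5-frame is a T-frame).

K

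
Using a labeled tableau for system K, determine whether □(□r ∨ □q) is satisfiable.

Satisfiable

1. □(□r ∨ □q), w0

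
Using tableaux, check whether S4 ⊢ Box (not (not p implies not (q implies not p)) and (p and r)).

Tableau for the negation not Box (not (not p implies not (q implies not p)) and (p and r)):
1. not Box (not (not p implies not (q implies not p)) and (p and r)), 0
2. not (not (not p implies not (q implies not p)) and (p and r)), 1
3. not (p and r), 1
4. not r, 1
Accessibility: 0R0, 0R1, 1R1
The negation has an open branch (countermodel exists).

Invalid (countermodel exists)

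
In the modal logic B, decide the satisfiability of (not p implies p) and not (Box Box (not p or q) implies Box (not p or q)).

No, unsatisfiable

1. (not p implies p) and not (Box Box (not p or q) implies Box (not p or q)), u
2. not p implies p, u   [and-rule on 1]
3. not (Box Box (not p or q) implies Box (not p or q)), u   [and-rule on 1]
4. Box Box (not p or q), u   [neg-implies-rule on 3]
5. not Box (not p or q), u   [neg-implies-rule on 3]
6. Box (not p or q), u   [Box-rule on 4 via uRu]
7. not p or q, u   [Box-rule on 6 via uRu]
8. p, u   [implies-rule on 2 (branches; this branch)]
9. q, u   [or-rule on 7 (branches; this branch)]
10. not (not p or q), v   [neg-Box-rule on 5: fresh world v, uRv]
11. p, v   [neg-or-rule on 10]
12. not q, v   [neg-or-rule on 10]
13. Box (not p or q), v   [Box-rule on 4 via uRv]
14. not p or q, v   [Box-rule on 6 via uRv]
15. q, v   [or-rule on 14 (branches; this branch)]
Accessibility: uRu, uRv, vRu, vRv
Branch closes: q and not q both at v.
Every branch closes; the branch above is one of them.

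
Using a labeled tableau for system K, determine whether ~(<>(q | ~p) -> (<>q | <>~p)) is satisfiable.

Unsatisfiable

1. ~(<>(q | ~p) -> (<>q | <>~p)), 0
2. <>(q | ~p), 0   [~->-rule on 1]
3. ~(<>q | <>~p), 0   [~->-rule on 1]
4. ~<>q, 0   [~|-rule on 3]
5. ~<>~p, 0   [~|-rule on 3]
6. q | ~p, 1   [<>-rule on 2: fresh world 1, 0R1]
7. ~q, 1   [~<>-rule on 4 via 0R1]
8. p, 1   [~<>-rule on 5 via 0R1]
9. ~p, 1   [|-rule on 6 (branches; this branch)]
Accessibility: 0R1
Branch closes: p and ~p both at 1.
Every branch closes; the branch above is one of them.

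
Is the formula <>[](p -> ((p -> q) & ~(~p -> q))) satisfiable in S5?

Satisfiable (open branch found)

1. <>[](p -> ((p -> q) & ~(~p -> q))), 0
2. [](p -> ((p -> q) & ~(~p -> q))), 1
3. p -> ((p -> q) & ~(~p -> q)), 0
4. p -> ((p -> q) & ~(~p -> q)), 1
5. (p -> q) & ~(~p -> q), 0
6. p -> q, 0
7. ~(~p -> q), 0
8. ~p, 0
9. ~q, 0
10. (p -> q) & ~(~p -> q), 1
11. p -> q, 1
12. ~(~p -> q), 1
13. ~p, 1
14. ~q, 1
Accessibility: 0R0, 0R1, 1R0, 1R1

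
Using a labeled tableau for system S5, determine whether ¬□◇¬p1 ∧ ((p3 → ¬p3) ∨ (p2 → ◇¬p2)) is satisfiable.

1. ¬□◇¬p1 ∧ ((p3 → ¬p3) ∨ (p2 → ◇¬p2)), u
2. ¬□◇¬p1, u
3. (p3 → ¬p3) ∨ (p2 → ◇¬p2), u
4. p2 → ◇¬p2, u
5. ◇¬p2, u
6. ¬◇¬p1, v
7. p1, u
8. p1, v
9. ¬p2, w
10. p1, w
Accessibility: uRu, uRv, uRw, vRu, vRv, vRw, wRu, wRv, wRw

Yes, satisfiable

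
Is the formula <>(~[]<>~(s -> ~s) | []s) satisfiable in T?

1. <>(~[]<>~(s -> ~s) | []s), u
2. ~[]<>~(s -> ~s) | []s, v
3. []s, v
4. s, v
Accessibility: uRu, uRv, vRv

Satisfiable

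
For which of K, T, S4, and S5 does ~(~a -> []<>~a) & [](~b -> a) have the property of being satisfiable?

K, T, S4

S5-tableau for the formula:
1. ~(~a -> []<>~a) & [](~b -> a), 0
2. ~(~a -> []<>~a), 0
3. [](~b -> a), 0
4. ~a, 0
5. ~[]<>~a, 0
6. ~b -> a, 0
7. b, 0
8. ~<>~a, 1
9. ~b -> a, 1
10. a, 0
Accessibility: 0R0, 0R1, 1R0, 1R1
Branch closes: a and ~a both at 0.
Every branch closes (one shown): unsatisfiable in S5.
S4-tableau for the formula:
1. ~(~a -> []<>~a) & [](~b -> a), 0
2. ~(~a -> []<>~a), 0
3. [](~b -> a), 0
4. ~a, 0
5. ~[]<>~a, 0
6. ~b -> a, 0
7. b, 0
8. ~<>~a, 1
9. ~b -> a, 1
10. a, 1
Accessibility: 0R0, 0R1, 1R1
Complete open branch: satisfiable in S4, hence also in K, T (this S4-model is also a K-model and a T-model).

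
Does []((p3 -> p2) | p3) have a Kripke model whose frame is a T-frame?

1. []((p3 -> p2) | p3), u
2. (p3 -> p2) | p3, u
3. p3, u
Accessibility: uRu

Satisfiable (open branch found)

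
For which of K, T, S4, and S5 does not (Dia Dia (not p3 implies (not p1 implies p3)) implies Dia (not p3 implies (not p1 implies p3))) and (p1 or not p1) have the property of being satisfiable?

T-tableau for the formula:
1. not (Dia Dia (not p3 implies (not p1 implies p3)) implies Dia (not p3 implies (not p1 implies p3))) and (p1 or not p1), u
2. not (Dia Dia (not p3 implies (not p1 implies p3)) implies Dia (not p3 implies (not p1 implies p3))), u   [and-rule on 1]
3. p1 or not p1, u   [and-rule on 1]
4. Dia Dia (not p3 implies (not p1 implies p3)), u   [neg-implies-rule on 2]
5. not Dia (not p3 implies (not p1 implies p3)), u   [neg-implies-rule on 2]
6. not (not p3 implies (not p1 implies p3)), u   [neg-Dia-rule on 5 via uRu]
7. not p3, u   [neg-implies-rule on 6]
8. not (not p1 implies p3), u   [neg-implies-rule on 6]
9. not p1, u   [neg-implies-rule on 8]
10. Dia (not p3 implies (not p1 implies p3)), v   [Dia-rule on 4: fresh world v, uRv]
11. not (not p3 implies (not p1 implies p3)), v   [neg-Dia-rule on 5 via uRv]
12. not p3, v   [neg-implies-rule on 11]
13. not (not p1 implies p3), v   [neg-implies-rule on 11]
14. not p1, v   [neg-implies-rule on 13]
15. not p3 implies (not p1 implies p3), w   [Dia-rule on 10: fresh world w, vRw]
16. not p1 implies p3, w   [implies-rule on 15 (branches; this branch)]
17. p3, w   [implies-rule on 16 (branches; this branch)]
Accessibility: uRu, uRv, vRv, vRw, wRw
Complete open branch: satisfiable in T, hence also in K (this T-model is also a K-model).
S4-tableau for the formula:
1. not (Dia Dia (not p3 implies (not p1 implies p3)) implies Dia (not p3 implies (not p1 implies p3))) and (p1 or not p1), u
2. not (Dia Dia (not p3 implies (not p1 implies p3)) implies Dia (not p3 implies (not p1 implies p3))), u   [and-rule on 1]
3. p1 or not p1, u   [and-rule on 1]
4. Dia Dia (not p3 implies (not p1 implies p3)), u   [neg-implies-rule on 2]
5. not Dia (not p3 implies (not p1 implies p3)), u   [neg-implies-rule on 2]
6. not (not p3 implies (not p1 implies p3)), u   [neg-Dia-rule on 5 via uRu]
7. not p3, u   [neg-implies-rule on 6]
8. not (not p1 implies p3), u   [neg-implies-rule on 6]
9. not p1, u   [neg-implies-rule on 8]
10. Dia (not p3 implies (not p1 implies p3)), v   [Dia-rule on 4: fresh world v, uRv]
11. not (not p3 implies (not p1 implies p3)), v   [neg-Dia-rule on 5 via uRv]
12. not p3, v   [neg-implies-rule on 11]
13. not (not p1 implies p3), v   [neg-implies-rule on 11]
14. not p1, v   [neg-implies-rule on 13]
15. not p3 implies (not p1 implies p3), w   [Dia-rule on 10: fresh world w, vRw]
16. not (not p3 implies (not p1 implies p3)), w   [neg-Dia-rule on 5 via uRw]
17. not p3, w   [neg-implies-rule on 16]
18. not (not p1 implies p3), w   [neg-implies-rule on 16]
19. not p1, w   [neg-implies-rule on 18]
20. not p1 implies p3, w   [implies-rule on 15 (branches; this branch)]
21. p3, w   [implies-rule on 20 (branches; this branch)]
Accessibility: uRu, uRv, uRw, vRv, vRw, wRw
Branch closes: p3 and not p3 both at w.
Every branch closes (one shown): unsatisfiable in S4, hence also in S5 (every S5-frame is an S4-frame).

K, T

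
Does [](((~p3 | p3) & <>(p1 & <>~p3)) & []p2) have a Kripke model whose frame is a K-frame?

1. [](((~p3 | p3) & <>(p1 & <>~p3)) & []p2), w0

Satisfiable (open branch found)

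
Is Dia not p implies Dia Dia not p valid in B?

Tableau for the negation not (Dia not p implies Dia Dia not p):
1. not (Dia not p implies Dia Dia not p), 0
2. Dia not p, 0
3. not Dia Dia not p, 0
4. not Dia not p, 0
5. p, 0
6. not p, 1
7. not Dia not p, 1
8. p, 1
Accessibility: 0R0, 0R1, 1R0, 1R1
Branch closes: p and not p both at 1.
Every branch of the negation's tableau closes; the branch above is one of them.

Valid in B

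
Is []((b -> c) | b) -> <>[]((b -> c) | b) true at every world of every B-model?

Tableau for the negation ~([]((b -> c) | b) -> <>[]((b -> c) | b)):
1. ~([]((b -> c) | b) -> <>[]((b -> c) | b)), u
2. []((b -> c) | b), u
3. ~<>[]((b -> c) | b), u
4. (b -> c) | b, u
5. ~[]((b -> c) | b), u
6. b -> c, u
7. c, u
8. ~((b -> c) | b), v
9. ~(b -> c), v
10. ~b, v
11. b, v
12. ~c, v
Accessibility: uRu, uRv, vRu, vRv
Branch closes: b and ~b both at v.
Every branch of the negation's tableau closes; the branch above is one of them.

Valid in B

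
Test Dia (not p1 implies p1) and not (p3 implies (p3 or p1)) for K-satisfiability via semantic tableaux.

Unsatisfiable (every branch closes)

1. Dia (not p1 implies p1) and not (p3 implies (p3 or p1)), 0
2. Dia (not p1 implies p1), 0
3. not (p3 implies (p3 or p1)), 0
4. p3, 0
5. not (p3 or p1), 0
6. not p3, 0
7. not p1, 0
Branch closes: p3 and not p3 both at 0.
(One branch shown.) All branches close.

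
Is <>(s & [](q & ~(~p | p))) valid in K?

Tableau for the negation ~<>(s & [](q & ~(~p | p))):
1. ~<>(s & [](q & ~(~p | p))), u
The negation has an open branch (countermodel exists).

Invalid (countermodel exists)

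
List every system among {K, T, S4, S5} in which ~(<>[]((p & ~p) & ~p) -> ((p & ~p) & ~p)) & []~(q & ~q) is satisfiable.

K-tableau for the formula:
1. ~(<>[]((p & ~p) & ~p) -> ((p & ~p) & ~p)) & []~(q & ~q), w0
2. ~(<>[]((p & ~p) & ~p) -> ((p & ~p) & ~p)), w0
3. []~(q & ~q), w0
4. <>[]((p & ~p) & ~p), w0
5. ~((p & ~p) & ~p), w0
6. p, w0
7. []((p & ~p) & ~p), w1
8. ~(q & ~q), w1
9. q, w1
Accessibility: w0Rw1
Complete open branch: satisfiable in K.
T-tableau for the formula:
1. ~(<>[]((p & ~p) & ~p) -> ((p & ~p) & ~p)) & []~(q & ~q), w0
2. ~(<>[]((p & ~p) & ~p) -> ((p & ~p) & ~p)), w0
3. []~(q & ~q), w0
4. <>[]((p & ~p) & ~p), w0
5. ~((p & ~p) & ~p), w0
6. ~(q & ~q), w0
7. ~(p & ~p), w0
8. q, w0
9. p, w0
10. []((p & ~p) & ~p), w1
11. ~(q & ~q), w1
12. (p & ~p) & ~p, w1
13. p & ~p, w1
14. ~p, w1
15. p, w1
Accessibility: w0Rw0, w0Rw1, w1Rw1
Branch closes: p and ~p both at w1.
Every branch closes (one shown): unsatisfiable in T, hence also in S4, S5 (every S4/S5-frame is a T-frame).

K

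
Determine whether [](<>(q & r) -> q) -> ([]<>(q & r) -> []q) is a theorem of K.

Tableau for the negation ~([](<>(q & r) -> q) -> ([]<>(q & r) -> []q)):
1. ~([](<>(q & r) -> q) -> ([]<>(q & r) -> []q)), u
2. [](<>(q & r) -> q), u   [~->-rule on 1]
3. ~([]<>(q & r) -> []q), u   [~->-rule on 1]
4. []<>(q & r), u   [~->-rule on 3]
5. ~[]q, u   [~->-rule on 3]
6. ~q, v   [~[]-rule on 5: fresh world v, uRv]
7. <>(q & r) -> q, v   [[]-rule on 2 via uRv]
8. <>(q & r), v   [[]-rule on 4 via uRv]
9. ~<>(q & r), v   [->-rule on 7 (branches; this branch)]
10. q & r, w   [<>-rule on 8: fresh world w, vRw]
11. q, w   [&-rule on 10]
12. r, w   [&-rule on 10]
13. ~(q & r), w   [~<>-rule on 9 via vRw]
14. ~r, w   [~&-rule on 13 (branches; this branch)]
Accessibility: uRv, vRw
Branch closes: r and ~r both at w.
Every branch of the negation's tableau closes; the branch above is one of them.

Valid in K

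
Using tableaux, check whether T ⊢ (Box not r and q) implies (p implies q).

Valid in T

Tableau for the negation not ((Box not r and q) implies (p implies q)):
1. not ((Box not r and q) implies (p implies q)), u
2. Box not r and q, u
3. not (p implies q), u
4. Box not r, u
5. q, u
6. p, u
7. not q, u
Accessibility: uRu
Branch closes: q and not q both at u.
Every branch of the negation's tableau closes; the branch above is one of them.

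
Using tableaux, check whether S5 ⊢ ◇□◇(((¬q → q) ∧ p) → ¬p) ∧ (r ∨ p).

No, not valid

Tableau for the negation ¬(◇□◇(((¬q → q) ∧ p) → ¬p) ∧ (r ∨ p)):
1. ¬(◇□◇(((¬q → q) ∧ p) → ¬p) ∧ (r ∨ p)), 0
2. ¬(r ∨ p), 0
3. ¬r, 0
4. ¬p, 0
Accessibility: 0R0
The negation has an open branch (countermodel exists).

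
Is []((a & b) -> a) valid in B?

Tableau for the negation ~[]((a & b) -> a):
1. ~[]((a & b) -> a), u
2. ~((a & b) -> a), v
3. a & b, v
4. ~a, v
5. a, v
6. b, v
Accessibility: uRu, uRv, vRu, vRv
Branch closes: a and ~a both at v.
Every branch of the negation's tableau closes; the branch above is one of them.

Valid in B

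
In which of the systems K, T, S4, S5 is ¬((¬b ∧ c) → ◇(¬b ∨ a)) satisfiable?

K

K-tableau for the formula:
1. ¬((¬b ∧ c) → ◇(¬b ∨ a)), w0
2. ¬b ∧ c, w0
3. ¬◇(¬b ∨ a), w0
4. ¬b, w0
5. c, w0
Complete open branch: satisfiable in K.
T-tableau for the formula:
1. ¬((¬b ∧ c) → ◇(¬b ∨ a)), w0
2. ¬b ∧ c, w0
3. ¬◇(¬b ∨ a), w0
4. ¬b, w0
5. c, w0
6. ¬(¬b ∨ a), w0
7. b, w0
8. ¬a, w0
Accessibility: w0Rw0
Branch closes: b and ¬b both at w0.
Every branch closes (one shown): unsatisfiable in T, hence also in S4, S5 (every S4/S5-frame is a T-frame).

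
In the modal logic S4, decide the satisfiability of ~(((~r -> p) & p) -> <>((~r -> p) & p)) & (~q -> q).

Unsatisfiable (every branch closes)

1. ~(((~r -> p) & p) -> <>((~r -> p) & p)) & (~q -> q), u
2. ~(((~r -> p) & p) -> <>((~r -> p) & p)), u
3. ~q -> q, u
4. (~r -> p) & p, u
5. ~<>((~r -> p) & p), u
6. ~r -> p, u
7. p, u
8. ~((~r -> p) & p), u
9. q, u
10. ~(~r -> p), u
11. ~r, u
12. ~p, u
Accessibility: uRu
Branch closes: p and ~p both at u.
(One branch shown.) All branches close.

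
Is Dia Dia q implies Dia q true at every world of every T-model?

No, not valid

Tableau for the negation not (Dia Dia q implies Dia q):
1. not (Dia Dia q implies Dia q), w0
2. Dia Dia q, w0
3. not Dia q, w0
4. not q, w0
5. Dia q, w1
6. not q, w1
7. q, w2
Accessibility: w0Rw0, w0Rw1, w1Rw1, w1Rw2, w2Rw2
The negation has an open branch (countermodel exists).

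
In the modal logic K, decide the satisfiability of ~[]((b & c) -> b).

1. ~[]((b & c) -> b), u
2. ~((b & c) -> b), v   [~[]-rule on 1: fresh world v, uRv]
3. b & c, v   [~->-rule on 2]
4. ~b, v   [~->-rule on 2]
5. b, v   [&-rule on 3]
6. c, v   [&-rule on 3]
Accessibility: uRv
Branch closes: b and ~b both at v.
(One branch shown.) All branches close.

Unsatisfiable (every branch closes)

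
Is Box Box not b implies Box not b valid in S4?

Valid in S4

Tableau for the negation not (Box Box not b implies Box not b):
1. not (Box Box not b implies Box not b), 0
2. Box Box not b, 0
3. not Box not b, 0
4. Box not b, 0
5. not b, 0
6. b, 1
7. Box not b, 1
8. not b, 1
Accessibility: 0R0, 0R1, 1R1
Branch closes: b and not b both at 1.
All branches of the negation close; one closing branch shown above.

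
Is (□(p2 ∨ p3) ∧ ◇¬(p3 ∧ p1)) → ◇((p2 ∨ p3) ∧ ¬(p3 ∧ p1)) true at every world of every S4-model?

Tableau for the negation ¬((□(p2 ∨ p3) ∧ ◇¬(p3 ∧ p1)) → ◇((p2 ∨ p3) ∧ ¬(p3 ∧ p1))):
1. ¬((□(p2 ∨ p3) ∧ ◇¬(p3 ∧ p1)) → ◇((p2 ∨ p3) ∧ ¬(p3 ∧ p1))), w0
2. □(p2 ∨ p3) ∧ ◇¬(p3 ∧ p1), w0
3. ¬◇((p2 ∨ p3) ∧ ¬(p3 ∧ p1)), w0
4. □(p2 ∨ p3), w0
5. ◇¬(p3 ∧ p1), w0
6. ¬((p2 ∨ p3) ∧ ¬(p3 ∧ p1)), w0
7. p2 ∨ p3, w0
8. p3 ∧ p1, w0
9. p3, w0
10. p1, w0
11. ¬(p3 ∧ p1), w1
12. ¬((p2 ∨ p3) ∧ ¬(p3 ∧ p1)), w1
13. p2 ∨ p3, w1
14. ¬p1, w1
15. ¬(p2 ∨ p3), w1
16. ¬p2, w1
17. ¬p3, w1
18. p3, w1
Accessibility: w0Rw0, w0Rw1, w1Rw1
Branch closes: p3 and ¬p3 both at w1.
Every branch of the negation's tableau closes; the branch above is one of them.

Yes, valid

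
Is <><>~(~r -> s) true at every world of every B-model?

No, not valid

Tableau for the negation ~<><>~(~r -> s):
1. ~<><>~(~r -> s), u
2. ~<>~(~r -> s), u
3. ~r -> s, u
4. s, u
Accessibility: uRu
The negation has an open branch (countermodel exists).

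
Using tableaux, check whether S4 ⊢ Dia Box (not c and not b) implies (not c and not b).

Not valid

Tableau for the negation not (Dia Box (not c and not b) implies (not c and not b)):
1. not (Dia Box (not c and not b) implies (not c and not b)), w0
2. Dia Box (not c and not b), w0   [neg-implies-rule on 1]
3. not (not c and not b), w0   [neg-implies-rule on 1]
4. b, w0   [neg-and-rule on 3 (branches; this branch)]
5. Box (not c and not b), w1   [Dia-rule on 2: fresh world w1, w0Rw1]
6. not c and not b, w1   [Box-rule on 5 via w1Rw1]
7. not c, w1   [and-rule on 6]
8. not b, w1   [and-rule on 6]
Accessibility: w0Rw0, w0Rw1, w1Rw1
The negation has an open branch (countermodel exists).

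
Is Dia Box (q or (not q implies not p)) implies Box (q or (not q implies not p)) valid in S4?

Tableau for the negation not (Dia Box (q or (not q implies not p)) implies Box (q or (not q implies not p))):
1. not (Dia Box (q or (not q implies not p)) implies Box (q or (not q implies not p))), w0
2. Dia Box (q or (not q implies not p)), w0   [neg-implies-rule on 1]
3. not Box (q or (not q implies not p)), w0   [neg-implies-rule on 1]
4. Box (q or (not q implies not p)), w1   [Dia-rule on 2: fresh world w1, w0Rw1]
5. q or (not q implies not p), w1   [Box-rule on 4 via w1Rw1]
6. not q implies not p, w1   [or-rule on 5 (branches; this branch)]
7. not p, w1   [implies-rule on 6 (branches; this branch)]
8. not (q or (not q implies not p)), w2   [neg-Box-rule on 3: fresh world w2, w0Rw2]
9. not q, w2   [neg-or-rule on 8]
10. not (not q implies not p), w2   [neg-or-rule on 8]
11. p, w2   [neg-implies-rule on 10]
Accessibility: w0Rw0, w0Rw1, w0Rw2, w1Rw1, w2Rw2
The negation has an open branch (countermodel exists).

Not valid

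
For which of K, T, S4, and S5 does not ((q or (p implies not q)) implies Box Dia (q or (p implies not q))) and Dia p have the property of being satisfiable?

T-tableau for the formula:
1. not ((q or (p implies not q)) implies Box Dia (q or (p implies not q))) and Dia p, 0
2. not ((q or (p implies not q)) implies Box Dia (q or (p implies not q))), 0
3. Dia p, 0
4. q or (p implies not q), 0
5. not Box Dia (q or (p implies not q)), 0
6. p implies not q, 0
7. not q, 0
8. p, 1
9. not Dia (q or (p implies not q)), 2
10. not (q or (p implies not q)), 2
11. not q, 2
12. not (p implies not q), 2
13. p, 2
14. q, 2
Accessibility: 0R0, 0R1, 0R2, 1R1, 2R2
Branch closes: q and not q both at 2.
Every branch closes (one shown): unsatisfiable in T, hence also in S4, S5 (every S4/S5-frame is a T-frame).
K-tableau for the formula:
1. not ((q or (p implies not q)) implies Box Dia (q or (p implies not q))) and Dia p, 0
2. not ((q or (p implies not q)) implies Box Dia (q or (p implies not q))), 0
3. Dia p, 0
4. q or (p implies not q), 0
5. not Box Dia (q or (p implies not q)), 0
6. p implies not q, 0
7. not q, 0
8. p, 1
9. not Dia (q or (p implies not q)), 2
Accessibility: 0R1, 0R2
Complete open branch: satisfiable in K.

K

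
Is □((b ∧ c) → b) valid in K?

Tableau for the negation ¬□((b ∧ c) → b):
1. ¬□((b ∧ c) → b), u
2. ¬((b ∧ c) → b), v   [¬□-rule on 1: fresh world v, uRv]
3. b ∧ c, v   [¬→-rule on 2]
4. ¬b, v   [¬→-rule on 2]
5. b, v   [∧-rule on 3]
6. c, v   [∧-rule on 3]
Accessibility: uRv
Branch closes: b and ¬b both at v.
All branches of the negation close; one closing branch shown above.

Yes, valid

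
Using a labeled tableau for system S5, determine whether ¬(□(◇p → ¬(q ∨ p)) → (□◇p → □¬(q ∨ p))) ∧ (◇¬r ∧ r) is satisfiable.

Unsatisfiable

1. ¬(□(◇p → ¬(q ∨ p)) → (□◇p → □¬(q ∨ p))) ∧ (◇¬r ∧ r), w0
2. ¬(□(◇p → ¬(q ∨ p)) → (□◇p → □¬(q ∨ p))), w0
3. ◇¬r ∧ r, w0
4. □(◇p → ¬(q ∨ p)), w0
5. ¬(□◇p → □¬(q ∨ p)), w0
6. ◇¬r, w0
7. r, w0
8. □◇p, w0
9. ¬□¬(q ∨ p), w0
10. ◇p → ¬(q ∨ p), w0
11. ◇p, w0
12. ¬◇p, w0
13. ¬p, w0
14. ¬r, w1
15. ◇p → ¬(q ∨ p), w1
16. ◇p, w1
17. ¬p, w1
18. ¬(q ∨ p), w1
19. ¬q, w1
20. q ∨ p, w2
21. ◇p → ¬(q ∨ p), w2
22. ◇p, w2
23. ¬p, w2
24. q, w2
25. ¬◇p, w2
26. p, w3
27. ◇p → ¬(q ∨ p), w3
28. ◇p, w3
29. ¬p, w3
Accessibility: w0Rw0, w0Rw1, w0Rw2, w0Rw3, w1Rw0, w1Rw1, w1Rw2, w1Rw3, w2Rw0, w2Rw1, w2Rw2, w2Rw3, w3Rw0, w3Rw1, w3Rw2, w3Rw3
Branch closes: p and ¬p both at w3.
All branches of the tableau close; one closing branch shown above.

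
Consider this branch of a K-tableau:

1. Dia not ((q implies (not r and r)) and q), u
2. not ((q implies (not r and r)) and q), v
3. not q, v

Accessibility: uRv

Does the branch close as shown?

There is no literal clash: for every atom and world, at most one sign appears.

Open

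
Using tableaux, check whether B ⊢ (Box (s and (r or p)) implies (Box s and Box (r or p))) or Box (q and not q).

Valid in B

Tableau for the negation not ((Box (s and (r or p)) implies (Box s and Box (r or p))) or Box (q and not q)):
1. not ((Box (s and (r or p)) implies (Box s and Box (r or p))) or Box (q and not q)), w0
2. not (Box (s and (r or p)) implies (Box s and Box (r or p))), w0
3. not Box (q and not q), w0
4. Box (s and (r or p)), w0
5. not (Box s and Box (r or p)), w0
6. s and (r or p), w0
7. s, w0
8. r or p, w0
9. not Box (r or p), w0
10. p, w0
11. not (q and not q), w1
12. s and (r or p), w1
13. s, w1
14. r or p, w1
15. q, w1
16. p, w1
17. not (r or p), w2
18. not r, w2
19. not p, w2
20. s and (r or p), w2
21. s, w2
22. r or p, w2
23. p, w2
Accessibility: w0Rw0, w0Rw1, w0Rw2, w1Rw0, w1Rw1, w2Rw0, w2Rw2
Branch closes: p and not p both at w2.
Every branch of the negation's tableau closes; the branch above is one of them.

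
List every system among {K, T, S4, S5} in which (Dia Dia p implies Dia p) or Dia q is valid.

S4-tableau for the negation not ((Dia Dia p implies Dia p) or Dia q):
1. not ((Dia Dia p implies Dia p) or Dia q), u
2. not (Dia Dia p implies Dia p), u
3. not Dia q, u
4. Dia Dia p, u
5. not Dia p, u
6. not q, u
7. not p, u
8. Dia p, v
9. not q, v
10. not p, v
11. p, w
12. not q, w
13. not p, w
Accessibility: uRu, uRv, uRw, vRv, vRw, wRw
Branch closes: p and not p both at w.
Every branch closes (one shown): valid in S4, hence also in S5 (every theorem of S4 is a theorem of S5).
T-tableau for the negation not ((Dia Dia p implies Dia p) or Dia q):
1. not ((Dia Dia p implies Dia p) or Dia q), u
2. not (Dia Dia p implies Dia p), u
3. not Dia q, u
4. Dia Dia p, u
5. not Dia p, u
6. not q, u
7. not p, u
8. Dia p, v
9. not q, v
10. not p, v
11. p, w
Accessibility: uRu, uRv, vRv, vRw, wRw
Complete open branch: countermodel on a T-frame, so not valid in T, nor in K (the same frame is also a K-frame).

S4, S5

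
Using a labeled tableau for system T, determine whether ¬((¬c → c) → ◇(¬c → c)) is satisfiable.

No, unsatisfiable

1. ¬((¬c → c) → ◇(¬c → c)), w0
2. ¬c → c, w0
3. ¬◇(¬c → c), w0
4. ¬(¬c → c), w0
5. ¬c, w0
6. c, w0
Accessibility: w0Rw0
Branch closes: c and ¬c both at w0.
(One branch shown.) All branches close.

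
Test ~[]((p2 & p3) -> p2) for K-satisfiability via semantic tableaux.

1. ~[]((p2 & p3) -> p2), u
2. ~((p2 & p3) -> p2), v   [~[]-rule on 1: fresh world v, uRv]
3. p2 & p3, v   [~->-rule on 2]
4. ~p2, v   [~->-rule on 2]
5. p2, v   [&-rule on 3]
6. p3, v   [&-rule on 3]
Accessibility: uRv
Branch closes: p2 and ~p2 both at v.
Every branch closes; the branch above is one of them.

No, unsatisfiable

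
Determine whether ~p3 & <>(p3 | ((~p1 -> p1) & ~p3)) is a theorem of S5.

Not valid

Tableau for the negation ~(~p3 & <>(p3 | ((~p1 -> p1) & ~p3))):
1. ~(~p3 & <>(p3 | ((~p1 -> p1) & ~p3))), w0
2. ~<>(p3 | ((~p1 -> p1) & ~p3)), w0
3. ~(p3 | ((~p1 -> p1) & ~p3)), w0
4. ~p3, w0
5. ~((~p1 -> p1) & ~p3), w0
6. ~(~p1 -> p1), w0
7. ~p1, w0
Accessibility: w0Rw0
The negation has an open branch (countermodel exists).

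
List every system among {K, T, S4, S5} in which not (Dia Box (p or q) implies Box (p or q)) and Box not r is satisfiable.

S4-tableau for the formula:
1. not (Dia Box (p or q) implies Box (p or q)) and Box not r, u
2. not (Dia Box (p or q) implies Box (p or q)), u
3. Box not r, u
4. Dia Box (p or q), u
5. not Box (p or q), u
6. not r, u
7. Box (p or q), v
8. not r, v
9. p or q, v
10. q, v
11. not (p or q), w
12. not p, w
13. not q, w
14. not r, w
Accessibility: uRu, uRv, uRw, vRv, wRw
Complete open branch: satisfiable in S4, hence also in K, T (this S4-model is also a K-model and a T-model).
S5-tableau for the formula:
1. not (Dia Box (p or q) implies Box (p or q)) and Box not r, u
2. not (Dia Box (p or q) implies Box (p or q)), u
3. Box not r, u
4. Dia Box (p or q), u
5. not Box (p or q), u
6. not r, u
7. Box (p or q), v
8. not r, v
9. p or q, u
10. p or q, v
11. q, u
12. q, v
13. not (p or q), w
14. not p, w
15. not q, w
16. not r, w
17. p or q, w
18. q, w
Accessibility: uRu, uRv, uRw, vRu, vRv, vRw, wRu, wRv, wRw
Branch closes: q and not q both at w.
Every branch closes (one shown): unsatisfiable in S5.

K, T, S4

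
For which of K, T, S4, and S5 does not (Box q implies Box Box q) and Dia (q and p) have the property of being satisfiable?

K, T

T-tableau for the formula:
1. not (Box q implies Box Box q) and Dia (q and p), u
2. not (Box q implies Box Box q), u
3. Dia (q and p), u
4. Box q, u
5. not Box Box q, u
6. q, u
7. q and p, v
8. q, v
9. p, v
10. not Box q, w
11. q, w
12. not q, x
Accessibility: uRu, uRv, uRw, vRv, wRw, wRx, xRx
Complete open branch: satisfiable in T, hence also in K (this T-model is also a K-model).
S4-tableau for the formula:
1. not (Box q implies Box Box q) and Dia (q and p), u
2. not (Box q implies Box Box q), u
3. Dia (q and p), u
4. Box q, u
5. not Box Box q, u
6. q, u
7. q and p, v
8. q, v
9. p, v
10. not Box q, w
11. q, w
12. not q, x
13. q, x
Accessibility: uRu, uRv, uRw, uRx, vRv, wRw, wRx, xRx
Branch closes: q and not q both at x.
Every branch closes (one shown): unsatisfiable in S4, hence also in S5 (every S5-frame is an S4-frame).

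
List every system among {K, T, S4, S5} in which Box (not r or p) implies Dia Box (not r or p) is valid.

K-tableau for the negation not (Box (not r or p) implies Dia Box (not r or p)):
1. not (Box (not r or p) implies Dia Box (not r or p)), 0
2. Box (not r or p), 0
3. not Dia Box (not r or p), 0
Complete open branch: countermodel on a K-frame, so not valid in K.
T-tableau for the negation not (Box (not r or p) implies Dia Box (not r or p)):
1. not (Box (not r or p) implies Dia Box (not r or p)), 0
2. Box (not r or p), 0
3. not Dia Box (not r or p), 0
4. not r or p, 0
5. not Box (not r or p), 0
6. p, 0
7. not (not r or p), 1
8. r, 1
9. not p, 1
10. not r or p, 1
11. not Box (not r or p), 1
12. p, 1
Accessibility: 0R0, 0R1, 1R1
Branch closes: p and not p both at 1.
Every branch closes (one shown): valid in T, hence also in S4, S5 (every theorem of T is a theorem of S4 and S5).

T, S4, S5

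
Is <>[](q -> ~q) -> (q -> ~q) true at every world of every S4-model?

Tableau for the negation ~(<>[](q -> ~q) -> (q -> ~q)):
1. ~(<>[](q -> ~q) -> (q -> ~q)), w0
2. <>[](q -> ~q), w0
3. ~(q -> ~q), w0
4. q, w0
5. [](q -> ~q), w1
6. q -> ~q, w1
7. ~q, w1
Accessibility: w0Rw0, w0Rw1, w1Rw1
The negation has an open branch (countermodel exists).

No, not valid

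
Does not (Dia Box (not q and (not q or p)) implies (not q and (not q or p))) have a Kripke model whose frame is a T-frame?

Yes, satisfiable

1. not (Dia Box (not q and (not q or p)) implies (not q and (not q or p))), 0
2. Dia Box (not q and (not q or p)), 0
3. not (not q and (not q or p)), 0
4. not (not q or p), 0
5. q, 0
6. not p, 0
7. Box (not q and (not q or p)), 1
8. not q and (not q or p), 1
9. not q, 1
10. not q or p, 1
11. p, 1
Accessibility: 0R0, 0R1, 1R1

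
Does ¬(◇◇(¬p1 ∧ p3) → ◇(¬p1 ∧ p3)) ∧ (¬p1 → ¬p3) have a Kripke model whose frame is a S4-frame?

1. ¬(◇◇(¬p1 ∧ p3) → ◇(¬p1 ∧ p3)) ∧ (¬p1 → ¬p3), w0
2. ¬(◇◇(¬p1 ∧ p3) → ◇(¬p1 ∧ p3)), w0   [∧-rule on 1]
3. ¬p1 → ¬p3, w0   [∧-rule on 1]
4. ◇◇(¬p1 ∧ p3), w0   [¬→-rule on 2]
5. ¬◇(¬p1 ∧ p3), w0   [¬→-rule on 2]
6. ¬(¬p1 ∧ p3), w0   [¬◇-rule on 5 via w0Rw0]
7. ¬p3, w0   [→-rule on 3 (branches; this branch)]
8. ◇(¬p1 ∧ p3), w1   [◇-rule on 4: fresh world w1, w0Rw1]
9. ¬(¬p1 ∧ p3), w1   [¬◇-rule on 5 via w0Rw1]
10. ¬p3, w1   [¬∧-rule on 9 (branches; this branch)]
11. ¬p1 ∧ p3, w2   [◇-rule on 8: fresh world w2, w1Rw2]
12. ¬p1, w2   [∧-rule on 11]
13. p3, w2   [∧-rule on 11]
14. ¬(¬p1 ∧ p3), w2   [¬◇-rule on 5 via w0Rw2]
15. ¬p3, w2   [¬∧-rule on 14 (branches; this branch)]
Accessibility: w0Rw0, w0Rw1, w0Rw2, w1Rw1, w1Rw2, w2Rw2
Branch closes: p3 and ¬p3 both at w2.
Every branch closes; the branch above is one of them.

Unsatisfiable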